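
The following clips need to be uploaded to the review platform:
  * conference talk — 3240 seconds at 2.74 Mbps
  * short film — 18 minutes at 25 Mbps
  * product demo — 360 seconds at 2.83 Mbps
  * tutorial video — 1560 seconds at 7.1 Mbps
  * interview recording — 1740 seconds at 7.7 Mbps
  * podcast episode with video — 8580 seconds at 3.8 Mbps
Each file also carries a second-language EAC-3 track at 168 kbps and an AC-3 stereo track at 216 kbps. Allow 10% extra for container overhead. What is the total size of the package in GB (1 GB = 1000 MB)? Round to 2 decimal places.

Audio total: 168 + 216 = 384 kbps = 0.384 Mbps.
conference talk: 3.124 Mbps × 3240 s × 1.10 = 11133.9 Mb
short film: 25.384 Mbps × 1080 s × 1.10 = 30156.2 Mb
product demo: 3.214 Mbps × 360 s × 1.10 = 1272.7 Mb
tutorial video: 7.484 Mbps × 1560 s × 1.10 = 12842.5 Mb
interview recording: 8.084 Mbps × 1740 s × 1.10 = 15472.8 Mb
podcast episode with video: 4.184 Mbps × 8580 s × 1.10 = 39488.6 Mb
Total: 110366.8 Mb = 13795.8 MB.
= 13.80 GB.

13.80 GB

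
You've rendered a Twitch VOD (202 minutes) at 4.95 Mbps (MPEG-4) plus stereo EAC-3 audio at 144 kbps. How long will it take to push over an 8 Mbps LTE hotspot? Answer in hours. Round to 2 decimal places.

2.14 hours

202 min = 12120 s
Audio: 144 kbps = 0.144 Mbps.
Total bitrate: 5.094 Mbps.
File: 5.094 Mbps × 12120 s = 61739.3 Mb.
At 8 Mbps: 61739.3 / 8 = 7717.4 s ≈ 2.14 hours.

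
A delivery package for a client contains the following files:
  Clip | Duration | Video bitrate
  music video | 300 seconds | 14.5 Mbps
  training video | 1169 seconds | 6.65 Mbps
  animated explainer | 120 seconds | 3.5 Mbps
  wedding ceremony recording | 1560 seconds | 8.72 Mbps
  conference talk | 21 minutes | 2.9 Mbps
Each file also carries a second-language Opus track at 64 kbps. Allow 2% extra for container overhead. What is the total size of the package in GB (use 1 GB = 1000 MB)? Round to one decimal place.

Audio: 64 kbps = 0.064 Mbps.
music video: 14.564 Mbps × 300 s × 1.02 = 4456.6 Mb
training video: 6.714 Mbps × 1169 s × 1.02 = 8005.6 Mb
animated explainer: 3.564 Mbps × 120 s × 1.02 = 436.2 Mb
wedding ceremony recording: 8.784 Mbps × 1560 s × 1.02 = 13977.1 Mb
conference talk: 2.964 Mbps × 1260 s × 1.02 = 3809.3 Mb
Total: 30684.9 Mb = 3835.6 MB.
= 3.836 GB.

3.8 GB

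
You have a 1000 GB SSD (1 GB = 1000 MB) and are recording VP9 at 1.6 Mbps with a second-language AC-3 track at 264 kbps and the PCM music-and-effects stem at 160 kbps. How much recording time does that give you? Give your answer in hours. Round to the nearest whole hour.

1098 hours

Audio total: 264 + 160 = 424 kbps = 0.424 Mbps.
Total bitrate: 1.6 + 0.424 = 2.024 Mbps.
Capacity: 1000 GB = 8,000,000 Mb.
Recording time: 8,000,000 / 2.024 = 3,952,569 s ≈ 1,098 hours.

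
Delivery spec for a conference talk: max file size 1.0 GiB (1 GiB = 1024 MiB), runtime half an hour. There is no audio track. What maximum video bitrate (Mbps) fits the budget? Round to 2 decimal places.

Budget: 1.0 GiB = 8589.9 Mb.
30 min = 1800 s
Total bitrate budget: 8589.9 Mb / 1800 s = 4.772 Mbps.

4.77 Mbps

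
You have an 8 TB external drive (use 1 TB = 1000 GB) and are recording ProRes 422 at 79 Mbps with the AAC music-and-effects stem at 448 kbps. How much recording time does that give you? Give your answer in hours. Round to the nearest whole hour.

Audio: 448 kbps = 0.448 Mbps.
Total bitrate: 79 + 0.448 = 79.448 Mbps.
Capacity: 8 TB = 64,000,000 Mb.
Recording time: 64,000,000 / 79.448 = 805,558 s ≈ 224 hours.

224 hours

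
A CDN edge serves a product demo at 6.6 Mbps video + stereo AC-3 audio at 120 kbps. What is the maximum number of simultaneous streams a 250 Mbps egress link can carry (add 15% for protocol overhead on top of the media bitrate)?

32

Audio: 120 kbps = 0.120 Mbps.
Per-viewer media rate: 6.720 Mbps.
On the wire with 15% overhead: 7.728 Mbps.
250 Mbps = 250.0 Mbps; 250.0 / 7.728 = 32.35 → 32 viewers.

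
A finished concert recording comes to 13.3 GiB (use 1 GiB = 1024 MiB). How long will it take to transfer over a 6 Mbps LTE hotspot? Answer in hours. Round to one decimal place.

File: 13.3 GiB = 114246.1 Mb.
At 6 Mbps: 114246.1 / 6 = 19041.0 s ≈ 5.29 hours.

5.3 hours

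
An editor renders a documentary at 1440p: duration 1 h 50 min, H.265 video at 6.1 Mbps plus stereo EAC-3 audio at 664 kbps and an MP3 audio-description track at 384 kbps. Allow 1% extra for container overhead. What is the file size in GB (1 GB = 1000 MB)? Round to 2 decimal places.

1 h 50 min = 110 min = 6600 s
Audio total: 664 + 384 = 1048 kbps = 1.048 Mbps.
Total bitrate: 6.1 + 1.048 = 7.148 Mbps.
Stream data: 7.148 Mbps × 6600 s = 47176.8 Mb.
With 1% container overhead: ×1.01.
47,649 Mb ÷ 8 = 5,956 MB → 5.956 GB.

5.96 GB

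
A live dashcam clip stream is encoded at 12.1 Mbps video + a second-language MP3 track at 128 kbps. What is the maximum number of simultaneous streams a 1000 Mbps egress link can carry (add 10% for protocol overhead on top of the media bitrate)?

74

Audio: 128 kbps = 0.128 Mbps.
Per-viewer media rate: 12.228 Mbps.
On the wire with 10% overhead: 13.451 Mbps.
1000 Mbps = 1,000 Mbps; 1,000 / 13.451 = 74.35 → 74 viewers.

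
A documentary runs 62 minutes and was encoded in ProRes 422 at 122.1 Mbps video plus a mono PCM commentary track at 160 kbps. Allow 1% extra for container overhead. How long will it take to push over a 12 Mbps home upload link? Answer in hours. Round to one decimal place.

10.6 hours

62 min = 3720 s
Audio: 160 kbps = 0.160 Mbps.
Total bitrate: 122.260 Mbps.
File: 122.260 Mbps × 3720 s = 454807.2 Mb.
With 1% container overhead: ×1.01. → 459355.3 Mb.
At 12 Mbps: 459355.3 / 12 = 38279.6 s ≈ 10.6 hours.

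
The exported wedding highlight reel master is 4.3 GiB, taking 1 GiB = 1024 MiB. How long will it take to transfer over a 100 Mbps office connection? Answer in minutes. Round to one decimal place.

6.2 minutes

File: 4.3 GiB = 36936.7 Mb.
At 100 Mbps: 36936.7 / 100 = 369.4 s ≈ 6.16 minutes.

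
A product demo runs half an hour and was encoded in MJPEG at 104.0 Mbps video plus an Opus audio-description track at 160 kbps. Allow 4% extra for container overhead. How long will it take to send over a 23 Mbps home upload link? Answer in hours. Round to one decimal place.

2.4 hours

30 min = 1800 s
Audio: 160 kbps = 0.160 Mbps.
Total bitrate: 104.160 Mbps.
File: 104.160 Mbps × 1800 s = 187488.0 Mb.
With 4% container overhead: ×1.04. → 194987.5 Mb.
At 23 Mbps: 194987.5 / 23 = 8477.7 s ≈ 2.35 hours.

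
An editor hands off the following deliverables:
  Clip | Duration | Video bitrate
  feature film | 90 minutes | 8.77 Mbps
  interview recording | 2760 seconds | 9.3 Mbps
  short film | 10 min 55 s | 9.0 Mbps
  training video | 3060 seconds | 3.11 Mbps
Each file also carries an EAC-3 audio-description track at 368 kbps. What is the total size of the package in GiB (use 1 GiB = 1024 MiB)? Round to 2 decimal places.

10.80 GiB

Audio: 368 kbps = 0.368 Mbps.
feature film: 9.138 Mbps × 5400 s = 49345.2 Mb
interview recording: 9.668 Mbps × 2760 s = 26683.7 Mb
short film: 9.368 Mbps × 655 s = 6136.0 Mb
training video: 3.478 Mbps × 3060 s = 10642.7 Mb
Total: 92807.6 Mb = 11601.0 MB.
= 10.80 GiB.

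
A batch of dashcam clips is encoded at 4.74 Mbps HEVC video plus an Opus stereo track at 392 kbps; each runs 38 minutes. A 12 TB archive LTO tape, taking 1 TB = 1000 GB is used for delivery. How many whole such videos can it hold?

38 min = 2280 s
Audio: 392 kbps = 0.392 Mbps.
Total bitrate: 5.132 Mbps.
Per item: 5.132 Mbps × 2280 s = 11,701 Mb = 1,463 MB.
Capacity: 12 TB = 96,000,000 Mb; 8204.46 items → 8204 complete.

8204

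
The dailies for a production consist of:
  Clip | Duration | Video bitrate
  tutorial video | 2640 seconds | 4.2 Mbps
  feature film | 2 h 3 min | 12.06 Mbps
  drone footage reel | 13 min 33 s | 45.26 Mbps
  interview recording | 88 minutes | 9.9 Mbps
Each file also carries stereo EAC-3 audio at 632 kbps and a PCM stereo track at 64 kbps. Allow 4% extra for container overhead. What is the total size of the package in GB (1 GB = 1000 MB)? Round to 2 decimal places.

Audio total: 632 + 64 = 696 kbps = 0.696 Mbps.
tutorial video: 4.896 Mbps × 2640 s × 1.04 = 13442.5 Mb
feature film: 12.756 Mbps × 7380 s × 1.04 = 97904.9 Mb
drone footage reel: 45.956 Mbps × 813 s × 1.04 = 38856.7 Mb
interview recording: 10.596 Mbps × 5280 s × 1.04 = 58184.8 Mb
Total: 208388.8 Mb = 26048.6 MB.
= 26.05 GB.

26.05 GB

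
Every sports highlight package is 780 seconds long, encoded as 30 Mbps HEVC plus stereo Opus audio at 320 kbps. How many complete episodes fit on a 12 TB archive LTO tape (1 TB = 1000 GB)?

4059

Audio: 320 kbps = 0.320 Mbps.
Total bitrate: 30.320 Mbps.
Per item: 30.320 Mbps × 780 s = 23,650 Mb = 2,956 MB.
Capacity: 12 TB = 96,000,000 Mb; 4059.27 items → 4059 complete.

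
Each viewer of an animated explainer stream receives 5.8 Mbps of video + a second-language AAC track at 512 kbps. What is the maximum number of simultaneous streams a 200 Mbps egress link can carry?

Audio: 512 kbps = 0.512 Mbps.
Per-viewer media rate: 6.312 Mbps.
200 Mbps = 200.0 Mbps; 200.0 / 6.312 = 31.69 → 31 viewers.

31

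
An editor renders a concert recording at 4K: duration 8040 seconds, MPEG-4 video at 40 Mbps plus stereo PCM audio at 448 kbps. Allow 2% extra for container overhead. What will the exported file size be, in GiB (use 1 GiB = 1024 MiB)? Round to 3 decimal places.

Audio: 448 kbps = 0.448 Mbps.
Total bitrate: 40 + 0.448 = 40.448 Mbps.
Stream data: 40.448 Mbps × 8040 s = 325201.9 Mb.
With 2% container overhead: ×1.02.
331,706 Mb = 41,463,244,800 bytes ÷ 1,073,741,824 = 38.62 GiB.

38.616 GiB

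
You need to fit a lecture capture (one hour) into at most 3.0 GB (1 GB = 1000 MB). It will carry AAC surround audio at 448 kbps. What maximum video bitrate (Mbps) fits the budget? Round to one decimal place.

6.2 Mbps

Budget: 3.0 GB = 24000.0 Mb.
1 h = 3600 s
Total bitrate budget: 24000.0 Mb / 3600 s = 6.667 Mbps.
Audio: 448 kbps = 0.448 Mbps.
Video: 6.667 − 0.448 = 6.219 Mbps.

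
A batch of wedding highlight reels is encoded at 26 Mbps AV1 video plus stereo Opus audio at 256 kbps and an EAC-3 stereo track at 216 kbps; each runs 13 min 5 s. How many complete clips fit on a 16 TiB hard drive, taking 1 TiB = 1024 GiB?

13 min 5 s = 785 s
Audio total: 256 + 216 = 472 kbps = 0.472 Mbps.
Total bitrate: 26.472 Mbps.
Per item: 26.472 Mbps × 785 s = 20,781 Mb = 2,598 MB.
Capacity: 16 TiB = 140,737,488 Mb; 6772.57 items → 6772 complete.

6772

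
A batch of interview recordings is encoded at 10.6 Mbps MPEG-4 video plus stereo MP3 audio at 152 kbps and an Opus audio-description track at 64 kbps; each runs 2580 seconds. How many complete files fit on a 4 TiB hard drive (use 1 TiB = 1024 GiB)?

1260

Audio total: 152 + 64 = 216 kbps = 0.216 Mbps.
Total bitrate: 10.816 Mbps.
Per item: 10.816 Mbps × 2580 s = 27,905 Mb = 3,488 MB.
Capacity: 4 TiB = 35,184,372 Mb; 1260.85 items → 1260 complete.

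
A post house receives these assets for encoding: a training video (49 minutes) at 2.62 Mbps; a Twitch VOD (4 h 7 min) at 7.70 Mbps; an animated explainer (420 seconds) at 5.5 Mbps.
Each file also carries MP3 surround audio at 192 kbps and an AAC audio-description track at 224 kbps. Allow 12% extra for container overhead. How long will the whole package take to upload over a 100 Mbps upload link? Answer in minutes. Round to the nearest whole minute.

Audio total: 192 + 224 = 416 kbps = 0.416 Mbps.
training video: 3.036 Mbps × 2940 s × 1.12 = 9996.9 Mb
Twitch VOD: 8.116 Mbps × 14820 s × 1.12 = 134712.6 Mb
animated explainer: 5.916 Mbps × 420 s × 1.12 = 2782.9 Mb
Total: 147492.4 Mb = 18436.6 MB.
At 100 Mbps: 147492.4 / 100 = 1475 s ≈ 24.6 minutes.

25 minutes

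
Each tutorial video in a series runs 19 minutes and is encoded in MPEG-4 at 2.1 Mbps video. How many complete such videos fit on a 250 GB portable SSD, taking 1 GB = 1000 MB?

19 min = 1140 s
Per item: 2.100 Mbps × 1140 s = 2,394 Mb = 299.2 MB.
Capacity: 250 GB = 2,000,000 Mb; 835.42 items → 835 complete.

835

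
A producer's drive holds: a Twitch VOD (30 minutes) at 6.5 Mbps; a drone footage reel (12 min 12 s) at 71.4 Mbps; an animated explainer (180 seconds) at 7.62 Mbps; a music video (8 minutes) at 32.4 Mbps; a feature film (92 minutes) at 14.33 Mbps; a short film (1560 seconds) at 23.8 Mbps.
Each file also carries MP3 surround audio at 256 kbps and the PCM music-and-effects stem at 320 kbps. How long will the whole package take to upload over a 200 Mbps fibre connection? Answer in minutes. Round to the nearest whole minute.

17 minutes

Audio total: 256 + 320 = 576 kbps = 0.576 Mbps.
Twitch VOD: 7.076 Mbps × 1800 s = 12736.8 Mb
drone footage reel: 71.976 Mbps × 732 s = 52686.4 Mb
animated explainer: 8.196 Mbps × 180 s = 1475.3 Mb
music video: 32.976 Mbps × 480 s = 15828.5 Mb
feature film: 14.906 Mbps × 5520 s = 82281.1 Mb
short film: 24.376 Mbps × 1560 s = 38026.6 Mb
Total: 203034.7 Mb = 25379.3 MB.
At 200 Mbps: 203034.7 / 200 = 1015 s ≈ 16.9 minutes.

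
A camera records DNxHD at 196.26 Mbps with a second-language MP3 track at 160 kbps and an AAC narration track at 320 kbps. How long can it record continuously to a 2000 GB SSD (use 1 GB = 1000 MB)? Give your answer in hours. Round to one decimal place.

22.6 hours

Audio total: 160 + 320 = 480 kbps = 0.480 Mbps.
Total bitrate: 196.26 + 0.480 = 196.740 Mbps.
Capacity: 2000 GB = 16,000,000 Mb.
Recording time: 16,000,000 / 196.740 = 81,326 s ≈ 22.6 hours.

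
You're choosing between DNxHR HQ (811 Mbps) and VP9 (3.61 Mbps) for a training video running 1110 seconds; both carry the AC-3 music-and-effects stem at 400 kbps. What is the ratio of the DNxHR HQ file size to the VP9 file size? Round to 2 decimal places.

202.34

Audio: 400 kbps = 0.400 Mbps.
DNxHR HQ: 811.400 Mbps × 1110 s = 900654.0 Mb = 112.582 GB.
VP9: 4.010 Mbps × 1110 s = 4451.1 Mb = 0.556 GB.
Ratio: 112.582 / 0.556 = 202.344.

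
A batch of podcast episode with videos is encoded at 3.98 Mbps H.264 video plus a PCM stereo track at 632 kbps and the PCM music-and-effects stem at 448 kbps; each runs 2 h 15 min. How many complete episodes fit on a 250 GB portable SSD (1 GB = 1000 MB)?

48

2 h 15 min = 135 min = 8100 s
Audio total: 632 + 448 = 1080 kbps = 1.080 Mbps.
Total bitrate: 5.060 Mbps.
Per item: 5.060 Mbps × 8100 s = 40,986 Mb = 5,123 MB.
Capacity: 250 GB = 2,000,000 Mb; 48.80 items → 48 complete.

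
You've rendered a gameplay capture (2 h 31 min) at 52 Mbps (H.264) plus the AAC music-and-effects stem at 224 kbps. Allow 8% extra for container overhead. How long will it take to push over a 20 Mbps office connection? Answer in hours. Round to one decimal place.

7.1 hours

2 h 31 min = 151 min = 9060 s
Audio: 224 kbps = 0.224 Mbps.
Total bitrate: 52.224 Mbps.
File: 52.224 Mbps × 9060 s = 473149.4 Mb.
With 8% container overhead: ×1.08. → 511001.4 Mb.
At 20 Mbps: 511001.4 / 20 = 25550.1 s ≈ 7.1 hours.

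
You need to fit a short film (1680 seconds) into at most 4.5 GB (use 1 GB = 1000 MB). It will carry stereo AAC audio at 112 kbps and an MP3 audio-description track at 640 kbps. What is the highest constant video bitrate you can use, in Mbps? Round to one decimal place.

Budget: 4.5 GB = 36000.0 Mb.
Total bitrate budget: 36000.0 Mb / 1680 s = 21.429 Mbps.
Audio total: 112 + 640 = 752 kbps = 0.752 Mbps.
Video: 21.429 − 0.752 = 20.677 Mbps.

20.7 Mbps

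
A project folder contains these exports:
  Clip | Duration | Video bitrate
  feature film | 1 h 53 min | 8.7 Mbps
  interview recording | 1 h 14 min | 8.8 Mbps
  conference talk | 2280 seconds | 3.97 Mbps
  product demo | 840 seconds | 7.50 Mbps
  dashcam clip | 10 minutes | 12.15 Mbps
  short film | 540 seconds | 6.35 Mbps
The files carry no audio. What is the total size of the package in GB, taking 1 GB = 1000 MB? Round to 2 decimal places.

feature film: 8.700 Mbps × 6780 s = 58986.0 Mb
interview recording: 8.800 Mbps × 4440 s = 39072.0 Mb
conference talk: 3.970 Mbps × 2280 s = 9051.6 Mb
product demo: 7.500 Mbps × 840 s = 6300.0 Mb
dashcam clip: 12.150 Mbps × 600 s = 7290.0 Mb
short film: 6.350 Mbps × 540 s = 3429.0 Mb
Total: 124128.6 Mb = 15516.1 MB.
= 15.52 GB.

15.52 GB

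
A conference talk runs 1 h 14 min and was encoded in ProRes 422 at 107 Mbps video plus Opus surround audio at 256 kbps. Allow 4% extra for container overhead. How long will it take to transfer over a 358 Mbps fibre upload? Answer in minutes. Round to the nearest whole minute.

1 h 14 min = 74 min = 4440 s
Audio: 256 kbps = 0.256 Mbps.
Total bitrate: 107.256 Mbps.
File: 107.256 Mbps × 4440 s = 476216.6 Mb.
With 4% container overhead: ×1.04. → 495265.3 Mb.
At 358 Mbps: 495265.3 / 358 = 1383.4 s ≈ 23.1 minutes.

23 minutes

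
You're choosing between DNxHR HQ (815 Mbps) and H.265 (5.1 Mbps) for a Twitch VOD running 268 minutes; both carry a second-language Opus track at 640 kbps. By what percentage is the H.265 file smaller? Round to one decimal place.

268 min = 16080 s
Audio: 640 kbps = 0.640 Mbps.
DNxHR HQ: 815.640 Mbps × 16080 s = 13115491.2 Mb = 1639.436 GB.
H.265: 5.740 Mbps × 16080 s = 92299.2 Mb = 11.537 GB.
Reduction: (1 − 11.537/1639.436) × 100 = 99.30%.

99.3%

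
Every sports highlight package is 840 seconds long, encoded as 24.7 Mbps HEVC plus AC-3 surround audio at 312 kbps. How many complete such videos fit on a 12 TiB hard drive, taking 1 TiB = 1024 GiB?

Audio: 312 kbps = 0.312 Mbps.
Total bitrate: 25.012 Mbps.
Per item: 25.012 Mbps × 840 s = 21,010 Mb = 2,626 MB.
Capacity: 12 TiB = 105,553,116 Mb; 5023.93 items → 5023 complete.

5023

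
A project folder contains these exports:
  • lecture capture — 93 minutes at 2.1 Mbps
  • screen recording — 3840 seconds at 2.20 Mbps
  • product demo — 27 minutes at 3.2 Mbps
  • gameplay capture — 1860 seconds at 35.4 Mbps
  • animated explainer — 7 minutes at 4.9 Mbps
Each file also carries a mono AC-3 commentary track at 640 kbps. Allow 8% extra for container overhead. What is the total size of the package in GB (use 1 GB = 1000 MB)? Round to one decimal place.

13.7 GB

Audio: 640 kbps = 0.640 Mbps.
lecture capture: 2.740 Mbps × 5580 s × 1.08 = 16512.3 Mb
screen recording: 2.840 Mbps × 3840 s × 1.08 = 11778.0 Mb
product demo: 3.840 Mbps × 1620 s × 1.08 = 6718.5 Mb
gameplay capture: 36.040 Mbps × 1860 s × 1.08 = 72397.2 Mb
animated explainer: 5.540 Mbps × 420 s × 1.08 = 2512.9 Mb
Total: 109918.9 Mb = 13739.9 MB.
= 13.74 GB.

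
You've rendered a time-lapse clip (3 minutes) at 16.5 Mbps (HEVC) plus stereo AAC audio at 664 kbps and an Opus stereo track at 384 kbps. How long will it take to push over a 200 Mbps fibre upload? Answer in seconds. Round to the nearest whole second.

16 seconds

3 min = 180 s
Audio total: 664 + 384 = 1048 kbps = 1.048 Mbps.
Total bitrate: 17.548 Mbps.
File: 17.548 Mbps × 180 s = 3158.6 Mb.
At 200 Mbps: 3158.6 / 200 = 15.8 s ≈ 15.8 seconds.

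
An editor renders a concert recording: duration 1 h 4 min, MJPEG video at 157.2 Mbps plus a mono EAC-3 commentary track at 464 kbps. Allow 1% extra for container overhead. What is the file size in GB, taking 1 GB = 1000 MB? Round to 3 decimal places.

76.436 GB

1 h 4 min = 64 min = 3840 s
Audio: 464 kbps = 0.464 Mbps.
Total bitrate: 157.2 + 0.464 = 157.664 Mbps.
Stream data: 157.664 Mbps × 3840 s = 605429.8 Mb.
With 1% container overhead: ×1.01.
611,484 Mb ÷ 8 = 76,436 MB → 76.44 GB.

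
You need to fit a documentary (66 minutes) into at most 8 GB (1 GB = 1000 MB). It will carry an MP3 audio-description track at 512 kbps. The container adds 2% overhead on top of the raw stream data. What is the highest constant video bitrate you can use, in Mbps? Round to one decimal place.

15.3 Mbps

Budget: 8 GB = 64000.0 Mb.
Stream payload after overhead: 64000.0 / 1.02 = 62745.1 Mb.
66 min = 3960 s
Total bitrate budget: 62745.1 Mb / 3960 s = 15.845 Mbps.
Audio: 512 kbps = 0.512 Mbps.
Video: 15.845 − 0.512 = 15.333 Mbps.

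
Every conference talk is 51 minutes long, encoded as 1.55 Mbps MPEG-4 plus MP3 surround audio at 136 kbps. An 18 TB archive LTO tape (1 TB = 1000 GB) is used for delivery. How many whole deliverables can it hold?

51 min = 3060 s
Audio: 136 kbps = 0.136 Mbps.
Total bitrate: 1.686 Mbps.
Per item: 1.686 Mbps × 3060 s = 5,159 Mb = 644.9 MB.
Capacity: 18 TB = 144,000,000 Mb; 27911.52 items → 27911 complete.

27911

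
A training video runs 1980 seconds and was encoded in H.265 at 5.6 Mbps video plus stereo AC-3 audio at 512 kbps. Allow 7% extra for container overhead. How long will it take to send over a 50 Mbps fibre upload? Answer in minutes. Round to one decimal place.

Audio: 512 kbps = 0.512 Mbps.
Total bitrate: 6.112 Mbps.
File: 6.112 Mbps × 1980 s = 12101.8 Mb.
With 7% container overhead: ×1.07. → 12948.9 Mb.
At 50 Mbps: 12948.9 / 50 = 259.0 s ≈ 4.32 minutes.

4.3 minutes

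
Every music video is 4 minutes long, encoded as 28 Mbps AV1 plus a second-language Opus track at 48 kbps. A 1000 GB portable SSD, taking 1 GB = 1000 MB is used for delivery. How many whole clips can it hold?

1188

4 min = 240 s
Audio: 48 kbps = 0.048 Mbps.
Total bitrate: 28.048 Mbps.
Per item: 28.048 Mbps × 240 s = 6,732 Mb = 841.4 MB.
Capacity: 1000 GB = 8,000,000 Mb; 1188.44 items → 1188 complete.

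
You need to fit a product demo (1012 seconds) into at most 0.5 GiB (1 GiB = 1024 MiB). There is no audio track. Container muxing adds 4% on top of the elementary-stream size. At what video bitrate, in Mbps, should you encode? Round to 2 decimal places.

Budget: 0.5 GiB = 4295.0 Mb.
Stream payload after overhead: 4295.0 / 1.04 = 4129.8 Mb.
Total bitrate budget: 4129.8 Mb / 1012 s = 4.081 Mbps.

4.08 Mbps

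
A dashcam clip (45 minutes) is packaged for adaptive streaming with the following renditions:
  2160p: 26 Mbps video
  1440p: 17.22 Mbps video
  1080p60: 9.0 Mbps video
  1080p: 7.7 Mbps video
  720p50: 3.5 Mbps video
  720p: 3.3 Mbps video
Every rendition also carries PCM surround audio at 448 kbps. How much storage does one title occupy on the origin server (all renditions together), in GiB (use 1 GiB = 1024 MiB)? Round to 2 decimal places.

21.82 GiB

45 min = 2700 s
Audio: 448 kbps = 0.448 Mbps.
Sum of rendition bitrates: (26+0.448) + (17.22+0.448) + (9.0+0.448) + (7.7+0.448) + (3.5+0.448) + (3.3+0.448) = 69.408 Mbps.
× 2700 s = 187,402 Mb = 23,425 MB = 21.82 GiB.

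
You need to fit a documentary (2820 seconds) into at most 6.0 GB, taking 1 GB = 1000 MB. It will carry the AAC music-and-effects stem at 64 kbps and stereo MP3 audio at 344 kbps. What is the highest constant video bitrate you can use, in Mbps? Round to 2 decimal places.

16.61 Mbps

Budget: 6.0 GB = 48000.0 Mb.
Total bitrate budget: 48000.0 Mb / 2820 s = 17.021 Mbps.
Audio total: 64 + 344 = 408 kbps = 0.408 Mbps.
Video: 17.021 − 0.408 = 16.613 Mbps.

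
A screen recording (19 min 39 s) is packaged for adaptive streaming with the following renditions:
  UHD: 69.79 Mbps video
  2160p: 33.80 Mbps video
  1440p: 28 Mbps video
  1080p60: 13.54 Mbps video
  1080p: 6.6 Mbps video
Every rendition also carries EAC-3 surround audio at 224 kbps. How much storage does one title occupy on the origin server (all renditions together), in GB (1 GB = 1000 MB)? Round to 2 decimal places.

22.53 GB

19 min 39 s = 1179 s
Audio: 224 kbps = 0.224 Mbps.
Sum of rendition bitrates: (69.79+0.224) + (33.80+0.224) + (28+0.224) + (13.54+0.224) + (6.6+0.224) = 152.850 Mbps.
× 1179 s = 180,210 Mb = 22,526 MB = 22.53 GB.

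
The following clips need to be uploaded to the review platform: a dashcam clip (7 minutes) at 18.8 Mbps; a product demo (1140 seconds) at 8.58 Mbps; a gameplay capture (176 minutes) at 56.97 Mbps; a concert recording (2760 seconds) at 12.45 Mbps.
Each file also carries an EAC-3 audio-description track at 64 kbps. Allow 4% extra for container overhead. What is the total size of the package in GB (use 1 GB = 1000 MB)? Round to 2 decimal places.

85.10 GB

Audio: 64 kbps = 0.064 Mbps.
dashcam clip: 18.864 Mbps × 420 s × 1.04 = 8239.8 Mb
product demo: 8.644 Mbps × 1140 s × 1.04 = 10248.3 Mb
gameplay capture: 57.034 Mbps × 10560 s × 1.04 = 626370.2 Mb
concert recording: 12.514 Mbps × 2760 s × 1.04 = 35920.2 Mb
Total: 680778.5 Mb = 85097.3 MB.
= 85.10 GB.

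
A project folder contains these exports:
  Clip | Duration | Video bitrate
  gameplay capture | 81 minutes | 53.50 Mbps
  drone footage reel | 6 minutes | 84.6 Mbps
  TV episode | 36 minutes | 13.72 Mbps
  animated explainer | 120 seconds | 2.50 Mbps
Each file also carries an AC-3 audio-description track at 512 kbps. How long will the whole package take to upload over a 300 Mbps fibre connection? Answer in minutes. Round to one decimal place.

18.0 minutes

Audio: 512 kbps = 0.512 Mbps.
gameplay capture: 54.012 Mbps × 4860 s = 262498.3 Mb
drone footage reel: 85.112 Mbps × 360 s = 30640.3 Mb
TV episode: 14.232 Mbps × 2160 s = 30741.1 Mb
animated explainer: 3.012 Mbps × 120 s = 361.4 Mb
Total: 324241.2 Mb = 40530.2 MB.
At 300 Mbps: 324241.2 / 300 = 1081 s ≈ 18 minutes.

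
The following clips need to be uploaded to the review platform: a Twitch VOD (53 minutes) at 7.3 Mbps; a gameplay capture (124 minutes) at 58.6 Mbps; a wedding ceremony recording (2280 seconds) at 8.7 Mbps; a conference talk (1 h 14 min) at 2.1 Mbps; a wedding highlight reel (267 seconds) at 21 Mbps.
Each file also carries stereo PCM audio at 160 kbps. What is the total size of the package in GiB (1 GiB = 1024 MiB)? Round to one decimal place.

Audio: 160 kbps = 0.160 Mbps.
Twitch VOD: 7.460 Mbps × 3180 s = 23722.8 Mb
gameplay capture: 58.760 Mbps × 7440 s = 437174.4 Mb
wedding ceremony recording: 8.860 Mbps × 2280 s = 20200.8 Mb
conference talk: 2.260 Mbps × 4440 s = 10034.4 Mb
wedding highlight reel: 21.160 Mbps × 267 s = 5649.7 Mb
Total: 496782.1 Mb = 62097.8 MB.
= 57.83 GiB.

57.8 GiB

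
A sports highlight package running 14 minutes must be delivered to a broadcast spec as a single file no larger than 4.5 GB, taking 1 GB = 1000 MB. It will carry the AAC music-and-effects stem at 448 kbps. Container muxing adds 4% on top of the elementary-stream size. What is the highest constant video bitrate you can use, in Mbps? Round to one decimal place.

40.8 Mbps

Budget: 4.5 GB = 36000.0 Mb.
Stream payload after overhead: 36000.0 / 1.04 = 34615.4 Mb.
14 min = 840 s
Total bitrate budget: 34615.4 Mb / 840 s = 41.209 Mbps.
Audio: 448 kbps = 0.448 Mbps.
Video: 41.209 − 0.448 = 40.761 Mbps.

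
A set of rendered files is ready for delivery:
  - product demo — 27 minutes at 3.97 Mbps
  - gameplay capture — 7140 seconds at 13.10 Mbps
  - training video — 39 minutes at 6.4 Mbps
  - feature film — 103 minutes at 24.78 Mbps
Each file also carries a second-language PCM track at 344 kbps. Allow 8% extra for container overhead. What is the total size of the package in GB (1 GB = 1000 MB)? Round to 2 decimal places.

Audio: 344 kbps = 0.344 Mbps.
product demo: 4.314 Mbps × 1620 s × 1.08 = 7547.8 Mb
gameplay capture: 13.444 Mbps × 7140 s × 1.08 = 103669.4 Mb
training video: 6.744 Mbps × 2340 s × 1.08 = 17043.4 Mb
feature film: 25.124 Mbps × 6180 s × 1.08 = 167687.6 Mb
Total: 295948.2 Mb = 36993.5 MB.
= 36.99 GB.

36.99 GB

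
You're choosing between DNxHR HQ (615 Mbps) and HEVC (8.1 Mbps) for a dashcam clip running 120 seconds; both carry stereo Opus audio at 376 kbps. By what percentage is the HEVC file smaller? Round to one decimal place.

Audio: 376 kbps = 0.376 Mbps.
DNxHR HQ: 615.376 Mbps × 120 s = 73845.1 Mb = 9.231 GB.
HEVC: 8.476 Mbps × 120 s = 1017.1 Mb = 0.127 GB.
Reduction: (1 − 0.127/9.231) × 100 = 98.62%.

98.6%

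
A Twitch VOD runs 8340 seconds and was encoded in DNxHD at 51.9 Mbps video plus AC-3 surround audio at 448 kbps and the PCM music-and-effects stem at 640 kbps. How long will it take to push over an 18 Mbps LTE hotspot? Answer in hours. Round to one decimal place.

Audio total: 448 + 640 = 1088 kbps = 1.088 Mbps.
Total bitrate: 52.988 Mbps.
File: 52.988 Mbps × 8340 s = 441919.9 Mb.
At 18 Mbps: 441919.9 / 18 = 24551.1 s ≈ 6.82 hours.

6.8 hours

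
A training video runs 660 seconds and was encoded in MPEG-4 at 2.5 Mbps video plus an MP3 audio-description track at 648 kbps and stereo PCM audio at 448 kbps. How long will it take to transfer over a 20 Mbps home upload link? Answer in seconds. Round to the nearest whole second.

119 seconds

Audio total: 648 + 448 = 1096 kbps = 1.096 Mbps.
Total bitrate: 3.596 Mbps.
File: 3.596 Mbps × 660 s = 2373.4 Mb.
At 20 Mbps: 2373.4 / 20 = 118.7 s ≈ 119 seconds.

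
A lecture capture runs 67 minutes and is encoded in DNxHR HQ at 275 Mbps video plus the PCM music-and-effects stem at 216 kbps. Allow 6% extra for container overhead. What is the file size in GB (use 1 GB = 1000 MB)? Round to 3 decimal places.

67 min = 4020 s
Audio: 216 kbps = 0.216 Mbps.
Total bitrate: 275 + 0.216 = 275.216 Mbps.
Stream data: 275.216 Mbps × 4020 s = 1106368.3 Mb.
With 6% container overhead: ×1.06.
1,172,750 Mb ÷ 8 = 146,594 MB → 146.6 GB.

146.594 GB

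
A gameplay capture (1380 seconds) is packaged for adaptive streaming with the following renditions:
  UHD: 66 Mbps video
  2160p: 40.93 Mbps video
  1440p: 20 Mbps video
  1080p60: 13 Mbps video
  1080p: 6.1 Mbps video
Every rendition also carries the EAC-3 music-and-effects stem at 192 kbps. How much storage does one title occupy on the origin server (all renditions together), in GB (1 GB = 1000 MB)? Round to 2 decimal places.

Audio: 192 kbps = 0.192 Mbps.
Sum of rendition bitrates: (66+0.192) + (40.93+0.192) + (20+0.192) + (13+0.192) + (6.1+0.192) = 146.990 Mbps.
× 1380 s = 202,846 Mb = 25,356 MB = 25.36 GB.

25.36 GB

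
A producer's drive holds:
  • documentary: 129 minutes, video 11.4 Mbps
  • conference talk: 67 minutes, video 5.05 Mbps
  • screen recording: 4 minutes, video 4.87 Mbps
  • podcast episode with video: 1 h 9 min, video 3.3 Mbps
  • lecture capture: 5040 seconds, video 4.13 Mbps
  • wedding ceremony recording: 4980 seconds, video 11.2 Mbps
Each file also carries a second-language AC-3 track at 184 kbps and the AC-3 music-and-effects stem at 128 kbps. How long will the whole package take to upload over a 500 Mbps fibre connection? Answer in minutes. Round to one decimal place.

6.9 minutes

Audio total: 184 + 128 = 312 kbps = 0.312 Mbps.
documentary: 11.712 Mbps × 7740 s = 90650.9 Mb
conference talk: 5.362 Mbps × 4020 s = 21555.2 Mb
screen recording: 5.182 Mbps × 240 s = 1243.7 Mb
podcast episode with video: 3.612 Mbps × 4140 s = 14953.7 Mb
lecture capture: 4.442 Mbps × 5040 s = 22387.7 Mb
wedding ceremony recording: 11.512 Mbps × 4980 s = 57329.8 Mb
Total: 208120.9 Mb = 26015.1 MB.
At 500 Mbps: 208120.9 / 500 = 416 s ≈ 6.94 minutes.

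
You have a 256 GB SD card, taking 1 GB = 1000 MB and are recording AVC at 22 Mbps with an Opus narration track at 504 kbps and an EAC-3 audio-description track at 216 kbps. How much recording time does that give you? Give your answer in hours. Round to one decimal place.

25.0 hours

Audio total: 504 + 216 = 720 kbps = 0.720 Mbps.
Total bitrate: 22 + 0.720 = 22.720 Mbps.
Capacity: 256 GB = 2,048,000 Mb.
Recording time: 2,048,000 / 22.720 = 90,141 s ≈ 25.0 hours.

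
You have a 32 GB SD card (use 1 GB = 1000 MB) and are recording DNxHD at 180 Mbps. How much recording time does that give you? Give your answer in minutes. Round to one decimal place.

Capacity: 32 GB = 256,000 Mb.
Recording time: 256,000 / 180.000 = 1,422 s ≈ 23.7 minutes.

23.7 minutes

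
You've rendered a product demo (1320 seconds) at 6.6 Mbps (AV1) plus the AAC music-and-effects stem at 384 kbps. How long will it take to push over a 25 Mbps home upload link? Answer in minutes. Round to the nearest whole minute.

6 minutes

Audio: 384 kbps = 0.384 Mbps.
Total bitrate: 6.984 Mbps.
File: 6.984 Mbps × 1320 s = 9218.9 Mb.
At 25 Mbps: 9218.9 / 25 = 368.8 s ≈ 6.15 minutes.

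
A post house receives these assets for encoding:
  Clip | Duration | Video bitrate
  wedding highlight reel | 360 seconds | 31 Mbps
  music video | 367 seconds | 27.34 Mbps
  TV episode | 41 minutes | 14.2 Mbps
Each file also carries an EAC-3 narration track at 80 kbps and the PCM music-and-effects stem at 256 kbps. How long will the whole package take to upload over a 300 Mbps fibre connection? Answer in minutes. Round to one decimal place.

3.2 minutes

Audio total: 80 + 256 = 336 kbps = 0.336 Mbps.
wedding highlight reel: 31.336 Mbps × 360 s = 11281.0 Mb
music video: 27.676 Mbps × 367 s = 10157.1 Mb
TV episode: 14.536 Mbps × 2460 s = 35758.6 Mb
Total: 57196.6 Mb = 7149.6 MB.
At 300 Mbps: 57196.6 / 300 = 191 s ≈ 3.18 minutes.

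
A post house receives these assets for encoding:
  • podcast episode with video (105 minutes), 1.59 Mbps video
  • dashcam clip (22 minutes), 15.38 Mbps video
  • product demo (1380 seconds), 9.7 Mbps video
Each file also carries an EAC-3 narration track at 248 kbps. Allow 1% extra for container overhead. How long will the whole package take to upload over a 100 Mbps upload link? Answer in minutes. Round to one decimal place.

Audio: 248 kbps = 0.248 Mbps.
podcast episode with video: 1.838 Mbps × 6300 s × 1.01 = 11695.2 Mb
dashcam clip: 15.628 Mbps × 1320 s × 1.01 = 20835.2 Mb
product demo: 9.948 Mbps × 1380 s × 1.01 = 13865.5 Mb
Total: 46396.0 Mb = 5799.5 MB.
At 100 Mbps: 46396.0 / 100 = 464 s ≈ 7.73 minutes.

7.7 minutes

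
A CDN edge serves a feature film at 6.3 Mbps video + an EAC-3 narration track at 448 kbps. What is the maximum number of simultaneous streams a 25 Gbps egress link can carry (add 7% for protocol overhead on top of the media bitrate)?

Audio: 448 kbps = 0.448 Mbps.
Per-viewer media rate: 6.748 Mbps.
On the wire with 7% overhead: 7.220 Mbps.
25 Gbps = 25,000 Mbps; 25,000 / 7.220 = 3462.43 → 3462 viewers.

3462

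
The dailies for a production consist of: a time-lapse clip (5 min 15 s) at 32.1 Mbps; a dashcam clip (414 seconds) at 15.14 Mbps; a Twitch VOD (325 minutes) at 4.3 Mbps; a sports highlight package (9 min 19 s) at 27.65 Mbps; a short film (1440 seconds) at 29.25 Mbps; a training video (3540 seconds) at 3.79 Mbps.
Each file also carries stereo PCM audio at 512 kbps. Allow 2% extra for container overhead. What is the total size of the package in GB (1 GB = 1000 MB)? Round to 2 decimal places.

23.51 GB

Audio: 512 kbps = 0.512 Mbps.
time-lapse clip: 32.612 Mbps × 315 s × 1.02 = 10478.2 Mb
dashcam clip: 15.652 Mbps × 414 s × 1.02 = 6609.5 Mb
Twitch VOD: 4.812 Mbps × 19500 s × 1.02 = 95710.7 Mb
sports highlight package: 28.162 Mbps × 559 s × 1.02 = 16057.4 Mb
short film: 29.762 Mbps × 1440 s × 1.02 = 43714.4 Mb
training video: 4.302 Mbps × 3540 s × 1.02 = 15533.7 Mb
Total: 188103.9 Mb = 23513.0 MB.
= 23.51 GB.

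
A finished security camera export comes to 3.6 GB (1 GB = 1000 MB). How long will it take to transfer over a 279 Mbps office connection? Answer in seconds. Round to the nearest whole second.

103 seconds

File: 3.6 GB = 28800.0 Mb.
At 279 Mbps: 28800.0 / 279 = 103.2 s ≈ 103 seconds.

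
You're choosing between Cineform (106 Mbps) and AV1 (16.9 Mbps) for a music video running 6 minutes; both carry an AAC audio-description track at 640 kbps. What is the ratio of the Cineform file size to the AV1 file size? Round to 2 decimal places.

6.08

6 min = 360 s
Audio: 640 kbps = 0.640 Mbps.
Cineform: 106.640 Mbps × 360 s = 38390.4 Mb = 4.799 GB.
AV1: 17.540 Mbps × 360 s = 6314.4 Mb = 0.789 GB.
Ratio: 4.799 / 0.789 = 6.080.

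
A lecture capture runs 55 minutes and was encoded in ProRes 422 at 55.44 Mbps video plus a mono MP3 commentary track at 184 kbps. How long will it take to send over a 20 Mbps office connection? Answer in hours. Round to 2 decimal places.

55 min = 3300 s
Audio: 184 kbps = 0.184 Mbps.
Total bitrate: 55.624 Mbps.
File: 55.624 Mbps × 3300 s = 183559.2 Mb.
At 20 Mbps: 183559.2 / 20 = 9178.0 s ≈ 2.55 hours.

2.55 hours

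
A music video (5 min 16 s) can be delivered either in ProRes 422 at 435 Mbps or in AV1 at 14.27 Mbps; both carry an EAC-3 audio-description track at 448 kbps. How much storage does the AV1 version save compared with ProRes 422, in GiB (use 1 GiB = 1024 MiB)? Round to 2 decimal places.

15.48 GiB

5 min 16 s = 316 s
Audio: 448 kbps = 0.448 Mbps.
ProRes 422: 435.448 Mbps × 316 s = 137601.6 Mb = 16.019 GiB.
AV1: 14.718 Mbps × 316 s = 4650.9 Mb = 0.541 GiB.
Saving: 16.019 − 0.541 = 15.477 GiB.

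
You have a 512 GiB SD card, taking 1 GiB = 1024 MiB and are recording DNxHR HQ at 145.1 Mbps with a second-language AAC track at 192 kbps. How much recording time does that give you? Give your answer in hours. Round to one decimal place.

8.4 hours

Audio: 192 kbps = 0.192 Mbps.
Total bitrate: 145.1 + 0.192 = 145.292 Mbps.
Capacity: 512 GiB = 4,398,047 Mb.
Recording time: 4,398,047 / 145.292 = 30,270 s ≈ 8.41 hours.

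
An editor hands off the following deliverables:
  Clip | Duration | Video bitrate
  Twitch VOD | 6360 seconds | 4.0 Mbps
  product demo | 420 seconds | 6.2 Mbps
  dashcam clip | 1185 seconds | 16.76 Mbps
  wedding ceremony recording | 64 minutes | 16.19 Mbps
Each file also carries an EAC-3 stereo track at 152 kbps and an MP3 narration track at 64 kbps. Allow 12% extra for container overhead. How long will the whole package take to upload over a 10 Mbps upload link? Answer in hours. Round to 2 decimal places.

Audio total: 152 + 64 = 216 kbps = 0.216 Mbps.
Twitch VOD: 4.216 Mbps × 6360 s × 1.12 = 30031.4 Mb
product demo: 6.416 Mbps × 420 s × 1.12 = 3018.1 Mb
dashcam clip: 16.976 Mbps × 1185 s × 1.12 = 22530.5 Mb
wedding ceremony recording: 16.406 Mbps × 3840 s × 1.12 = 70558.9 Mb
Total: 126139.0 Mb = 15767.4 MB.
At 10 Mbps: 126139.0 / 10 = 12614 s ≈ 3.5 hours.

3.50 hours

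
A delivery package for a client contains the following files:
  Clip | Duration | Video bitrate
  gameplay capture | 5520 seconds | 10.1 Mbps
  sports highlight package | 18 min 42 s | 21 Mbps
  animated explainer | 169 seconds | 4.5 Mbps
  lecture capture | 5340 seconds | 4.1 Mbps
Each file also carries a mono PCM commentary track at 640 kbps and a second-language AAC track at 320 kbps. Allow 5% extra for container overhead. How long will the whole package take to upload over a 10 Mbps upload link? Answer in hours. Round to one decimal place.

3.3 hours

Audio total: 640 + 320 = 960 kbps = 0.960 Mbps.
gameplay capture: 11.060 Mbps × 5520 s × 1.05 = 64103.8 Mb
sports highlight package: 21.960 Mbps × 1122 s × 1.05 = 25871.1 Mb
animated explainer: 5.460 Mbps × 169 s × 1.05 = 968.9 Mb
lecture capture: 5.060 Mbps × 5340 s × 1.05 = 28371.4 Mb
Total: 119315.1 Mb = 14914.4 MB.
At 10 Mbps: 119315.1 / 10 = 11932 s ≈ 3.31 hours.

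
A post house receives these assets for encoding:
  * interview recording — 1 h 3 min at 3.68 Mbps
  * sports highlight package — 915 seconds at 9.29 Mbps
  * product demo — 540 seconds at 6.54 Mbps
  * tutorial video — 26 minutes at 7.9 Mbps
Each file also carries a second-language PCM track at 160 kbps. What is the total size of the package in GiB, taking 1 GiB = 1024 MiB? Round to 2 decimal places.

4.58 GiB

Audio: 160 kbps = 0.160 Mbps.
interview recording: 3.840 Mbps × 3780 s = 14515.2 Mb
sports highlight package: 9.450 Mbps × 915 s = 8646.8 Mb
product demo: 6.700 Mbps × 540 s = 3618.0 Mb
tutorial video: 8.060 Mbps × 1560 s = 12573.6 Mb
Total: 39353.6 Mb = 4919.2 MB.
= 4.581 GiB.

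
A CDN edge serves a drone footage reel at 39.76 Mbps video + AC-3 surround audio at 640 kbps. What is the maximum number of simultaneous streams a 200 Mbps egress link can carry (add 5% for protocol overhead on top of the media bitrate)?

4

Audio: 640 kbps = 0.640 Mbps.
Per-viewer media rate: 40.400 Mbps.
On the wire with 5% overhead: 42.420 Mbps.
200 Mbps = 200.0 Mbps; 200.0 / 42.420 = 4.71 → 4 viewers.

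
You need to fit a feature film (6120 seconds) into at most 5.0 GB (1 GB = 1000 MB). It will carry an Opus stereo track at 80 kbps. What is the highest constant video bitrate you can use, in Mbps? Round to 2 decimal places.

Budget: 5.0 GB = 40000.0 Mb.
Total bitrate budget: 40000.0 Mb / 6120 s = 6.536 Mbps.
Audio: 80 kbps = 0.080 Mbps.
Video: 6.536 − 0.080 = 6.456 Mbps.

6.46 Mbps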